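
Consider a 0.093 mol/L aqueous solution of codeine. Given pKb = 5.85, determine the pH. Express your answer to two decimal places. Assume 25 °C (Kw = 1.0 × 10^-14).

C18H21NO3 + H2O ⇌ C18H22NO3+ + OH-
Kb = 10^(−5.85) = 1.41 × 10^-6
From the ICE table, Kb = x²/(0.093 − x) = 1.41 × 10^-6.
Assume x ≪ 0.093: x ≈ √(1.41 × 10^-6 × 0.093) = 3.62 × 10^-4 M
pOH = 3.44, so pH = 14.00 − pOH = 10.56

pH = 10.56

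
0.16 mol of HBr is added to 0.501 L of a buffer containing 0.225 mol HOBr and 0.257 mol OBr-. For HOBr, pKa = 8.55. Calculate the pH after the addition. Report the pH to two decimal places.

Added H+ converts OBr- to HOBr: HOBr → 0.385 mol, OBr- → 0.097 mol.
pH = pKa + log(n_OBr-/n_HOBr) = 8.55 + log(0.097/0.385) = 8.55 + (-0.599)

pH = 7.95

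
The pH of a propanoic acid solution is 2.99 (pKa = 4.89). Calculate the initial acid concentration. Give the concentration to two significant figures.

[H+] = 10^(-2.99) = 1.02 × 10^-3 M = x
Ka = 10^(−4.89) = 1.29 × 10^-5
Ka = x²/(C₀ − x) ⇒ C₀ = x + x²/Ka
C₀ = 1.02 × 10^-3 + (1.02 × 10^-3)²/(1.29 × 10^-5) = 8.17 × 10^-2 M

C₀ = 8.2 × 10^-2 M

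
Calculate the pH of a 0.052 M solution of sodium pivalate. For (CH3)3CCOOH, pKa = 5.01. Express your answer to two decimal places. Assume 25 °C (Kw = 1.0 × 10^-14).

pH = 8.86

(CH3)3CCOO- is the conjugate base of the weak acid (CH3)3CCOOH.
Ka = 10^(−5.01) = 9.77 × 10^-6
Kb = Kw/Ka = 1.0×10^-14 / 9.77 × 10^-6 = 1.02 × 10^-9
From the ICE table, Kb = x²/(0.052 − x) = 1.02 × 10^-9.
Since Kb ≪ C₀, x ≈ √(Kb·C₀) = 7.28 × 10^-6 M.
Check: 0.014% ionized — well under 5%, approximation valid.
pOH = −log(7.28 × 10^-6) = 5.14; pH = 14.00 − 5.14 = 8.86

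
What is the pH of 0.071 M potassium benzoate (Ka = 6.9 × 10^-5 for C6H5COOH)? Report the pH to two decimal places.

C6H5COO- is the conjugate base of the weak acid C6H5COOH.
Kb = Kw/Ka = 1.0×10^-14 / 6.9 × 10^-5 = 1.45 × 10^-10
From the ICE table, Kb = x²/(0.071 − x) = 1.45 × 10^-10.
Since Kb ≪ C₀, x ≈ √(Kb·C₀) = 3.21 × 10^-6 M.
Check: 0.0045% ionized — well under 5%, approximation valid.
pOH = −log(3.21 × 10^-6) = 5.49; pH = 14.00 − 5.49 = 8.51

pH = 8.51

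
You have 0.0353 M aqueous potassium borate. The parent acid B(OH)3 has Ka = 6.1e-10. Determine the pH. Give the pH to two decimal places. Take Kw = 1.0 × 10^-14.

B(OH)4- is the conjugate base of the weak acid B(OH)3.
Kb = Kw/Ka = 1.0×10^-14 / 6.1 × 10^-10 = 1.64 × 10^-5
From the ICE table, Kb = [OH-]²/(0.0353 − [OH-]) = 1.64 × 10^-5.
Since Kb ≪ C₀, [OH-] ≈ √(Kb·C₀) = 7.61 × 10^-4 M.
pOH = 3.12, so pH = 14.00 − pOH = 10.88

pH = 10.88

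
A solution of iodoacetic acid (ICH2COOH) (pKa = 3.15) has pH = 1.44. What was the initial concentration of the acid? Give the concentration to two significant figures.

C₀ = 1.9 M

[H+] = 10^(-1.44) = 3.63 × 10^-2 M = x
Ka = 10^(−3.15) = 7.08 × 10^-4
Ka = x²/(C₀ − x) ⇒ C₀ = x + x²/Ka
C₀ = 3.63 × 10^-2 + (3.63 × 10^-2)²/(7.08 × 10^-4) = 1.90 M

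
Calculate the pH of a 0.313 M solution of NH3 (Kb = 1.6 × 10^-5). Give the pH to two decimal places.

NH3 + H2O ⇌ NH4+ + OH-
Kb = [OH-]²/(0.313 − [OH-]) = 1.6 × 10^-5
Neglecting [OH-] in the denominator: [OH-] = √(1.6 × 10^-5 × 0.313) = 2.24 × 10^-3 M
pOH = 2.65, so pH = 14.00 − pOH = 11.35

pH = 11.35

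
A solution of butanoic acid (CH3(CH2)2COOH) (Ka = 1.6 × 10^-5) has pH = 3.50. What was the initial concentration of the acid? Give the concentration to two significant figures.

[H+] = 10^(-3.50) = 3.16 × 10^-4 M = x
Ka = x²/(C₀ − x) ⇒ C₀ = x + x²/Ka
C₀ = 3.16 × 10^-4 + (3.16 × 10^-4)²/(1.6 × 10^-5) = 6.56 × 10^-3 M

C₀ = 6.6 × 10^-3 M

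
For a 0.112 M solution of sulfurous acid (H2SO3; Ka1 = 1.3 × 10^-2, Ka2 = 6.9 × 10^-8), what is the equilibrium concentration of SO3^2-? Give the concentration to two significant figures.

6.9 × 10^-8 M

First ionization gives [H+] ≈ [HSO3-] = 3.22 × 10^-2 M.
Second step: Ka2 = [H+][SO3^2-]/[HSO3-] ≈ [SO3^2-] (since [H+] ≈ [HSO3-]).
So [SO3^2-] ≈ Ka2.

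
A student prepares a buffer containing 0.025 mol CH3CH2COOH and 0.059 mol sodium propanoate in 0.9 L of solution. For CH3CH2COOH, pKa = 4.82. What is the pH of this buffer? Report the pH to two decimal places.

Using pH = pKa + log([base]/[acid]) with [base]/[acid] = 0.059/0.025:
pH = 4.82 + (+0.373) = 5.19

pH = 5.19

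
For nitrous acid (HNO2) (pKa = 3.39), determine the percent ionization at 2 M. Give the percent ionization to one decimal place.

1.4%

HNO2 ⇌ NO2- + H+; let x = [H+] at equilibrium.
Ka = 10^(−3.39) = 4.07 × 10^-4
x ≈ √(Ka·C₀) = √(4.07 × 10^-4 × 2) = 2.85 × 10^-2 M
% ionization = x/C₀ × 100% = 2.85 × 10^-2/2 × 100% = 1.4%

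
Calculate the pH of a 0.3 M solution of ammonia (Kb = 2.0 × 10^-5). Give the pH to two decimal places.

pH = 11.39

NH3 + H2O ⇌ NH4+ + OH-
From the ICE table, Kb = x²/(0.3 − x) = 2.0 × 10^-5.
Since Kb ≪ C₀, x ≈ √(Kb·C₀) = 2.45 × 10^-3 M.
pOH = −log(2.45 × 10^-3) = 2.61; pH = 14.00 − 2.61 = 11.39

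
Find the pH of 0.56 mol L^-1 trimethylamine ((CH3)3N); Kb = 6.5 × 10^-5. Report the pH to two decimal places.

pH = 11.78

(CH3)3N + H2O ⇌ (CH3)3NH+ + OH-
From the ICE table, Kb = [OH-]²/(0.56 − [OH-]) = 6.5 × 10^-5.
Since Kb ≪ C₀, [OH-] ≈ √(Kb·C₀) = 6.03 × 10^-3 M.
Check: 1.1% ionized — well under 5%, approximation valid.
pOH = −log(6.03 × 10^-3) = 2.22; pH = 14.00 − 2.22 = 11.78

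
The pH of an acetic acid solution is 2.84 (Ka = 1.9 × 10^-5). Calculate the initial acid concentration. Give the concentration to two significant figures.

C₀ = 1.1 × 10^-1 M

[H+] = 10^(-2.84) = 1.45 × 10^-3 M = x
Ka = x²/(C₀ − x) ⇒ C₀ = x + x²/Ka
C₀ = 1.45 × 10^-3 + (1.45 × 10^-3)²/(1.9 × 10^-5) = 1.12 × 10^-1 M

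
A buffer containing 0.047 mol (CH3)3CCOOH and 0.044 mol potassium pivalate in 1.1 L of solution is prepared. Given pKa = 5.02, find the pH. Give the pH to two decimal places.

pH = 4.99

pH = pKa + log([A⁻]/[HA]) = 5.02 + log(0.044/0.047)
pH = 5.02 + (-0.029) = 4.99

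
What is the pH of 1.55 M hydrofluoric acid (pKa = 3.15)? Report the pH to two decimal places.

pH = 1.48

HF ⇌ F- + H+
Ka = 10^(−3.15) = 7.08 × 10^-4
From the ICE table, Ka = x²/(1.55 − x) = 7.08 × 10^-4.
Assume x ≪ 1.55: x ≈ √(7.08 × 10^-4 × 1.55) = 3.31 × 10^-2 M
(x/C₀ = 2.1% < 5%, so the approximation holds.)
pH = −log(3.31 × 10^-2) = 1.48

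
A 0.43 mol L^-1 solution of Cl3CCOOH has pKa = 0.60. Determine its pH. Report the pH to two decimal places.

pH = 0.65

Cl3CCOOH ⇌ Cl3CCOO- + H+
Ka = 10^(−0.60) = 2.51 × 10^-1
Let x = [H+] at equilibrium. Ka = x²/(0.43 − x).
The 5% rule fails; solving x² + Ka·x − Ka·C₀ = 0 exactly:
x = (−Ka + √(Ka² + 4·Ka·C₀))/2 = 2.26 × 10^-1 M
pH = −log[H+] = −log(2.26 × 10^-1) = 0.65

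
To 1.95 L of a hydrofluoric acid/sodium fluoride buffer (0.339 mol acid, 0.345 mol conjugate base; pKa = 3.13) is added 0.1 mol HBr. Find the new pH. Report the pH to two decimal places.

After neutralization: n(HF) = 0.439 mol, n(F-) = 0.245 mol.
pH = pKa + log([A⁻]/[HA]) = 3.13 + log(0.245/0.439) = 3.13 -0.253

pH = 2.88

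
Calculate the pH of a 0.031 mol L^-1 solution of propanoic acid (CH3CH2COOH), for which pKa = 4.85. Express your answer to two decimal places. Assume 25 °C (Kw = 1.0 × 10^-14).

CH3CH2COOH ⇌ CH3CH2COO- + H+
Ka = 10^(−4.85) = 1.41 × 10^-5
Ka = [H+]²/(0.031 − [H+]) = 1.41 × 10^-5
Assume [H+] ≪ 0.031: [H+] ≈ √(1.41 × 10^-5 × 0.031) = 6.61 × 10^-4 M
pH = −log[H+] = −log(6.61 × 10^-4) = 3.18

pH = 3.18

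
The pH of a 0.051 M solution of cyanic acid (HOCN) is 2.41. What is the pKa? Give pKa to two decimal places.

[H+] = 10^(-2.41) = 3.89 × 10^-3 M
At equilibrium [HA] = 0.051 − 3.89 × 10^-3 = 4.71 × 10^-2 M
Ka = [H+][A-]/[HA] = (3.89 × 10^-3)² / 4.71 × 10^-2 = 3.21 × 10^-4
pKa = -log(3.21 × 10^-4) = 3.49

pKa = 3.49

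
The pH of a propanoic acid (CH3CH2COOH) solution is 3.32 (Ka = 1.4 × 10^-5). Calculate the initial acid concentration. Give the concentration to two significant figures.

C₀ = 1.7 × 10^-2 M

[H+] = 10^(-3.32) = 4.79 × 10^-4 M = x
Ka = x²/(C₀ − x) ⇒ C₀ = x + x²/Ka
C₀ = 4.79 × 10^-4 + (4.79 × 10^-4)²/(1.4 × 10^-5) = 1.69 × 10^-2 M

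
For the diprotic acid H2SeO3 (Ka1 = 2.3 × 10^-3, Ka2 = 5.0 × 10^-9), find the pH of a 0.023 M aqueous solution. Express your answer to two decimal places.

Since Ka1 ≫ Ka2, the first ionization dominates [H+].
Ka1 = x²/(0.023 − x) = 2.3 × 10^-3
Solving the quadratic: x = (−Ka1 + √(Ka1² + 4·Ka1·C₀))/2 = 6.21 × 10^-3 M
pH = −log(6.21 × 10^-3) = 2.21

pH = 2.21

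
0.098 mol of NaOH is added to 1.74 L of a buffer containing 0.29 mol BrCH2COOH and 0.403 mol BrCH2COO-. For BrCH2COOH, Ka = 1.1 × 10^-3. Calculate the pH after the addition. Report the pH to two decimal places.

pH = 3.38

After neutralization: n(BrCH2COOH) = 0.192 mol, n(BrCH2COO-) = 0.501 mol.
pKa = −log(1.1 × 10^-3) = 2.959
Henderson–Hasselbalch with mole ratio 0.501/0.192: pH = 2.959 + (+0.417)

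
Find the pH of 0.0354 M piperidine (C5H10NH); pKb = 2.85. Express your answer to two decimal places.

C5H10NH + H2O ⇌ C5H10NH2+ + OH-
Kb = 10^(−2.85) = 1.41 × 10^-3
Kb = [OH-]²/(0.0354 − [OH-]) = 1.41 × 10^-3
[OH-] is not negligible relative to C₀; solve [OH-]² + 0.00141·[OH-] − 4.99e-05 = 0.
[OH-] = (−Kb + √(Kb² + 4·Kb·C₀))/2 = 6.40 × 10^-3 M
pOH = 2.19, so pH = 14.00 − pOH = 11.81

pH = 11.81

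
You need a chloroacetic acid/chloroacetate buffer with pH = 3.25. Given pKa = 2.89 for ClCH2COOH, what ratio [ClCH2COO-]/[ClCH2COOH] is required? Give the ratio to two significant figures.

pH = pKa + log(r) ⇒ log(r) = 3.25 − 2.89 = +0.36
r = [ClCH2COO-]/[ClCH2COOH] = 10^(+0.36) = 2.29

ratio = 2.3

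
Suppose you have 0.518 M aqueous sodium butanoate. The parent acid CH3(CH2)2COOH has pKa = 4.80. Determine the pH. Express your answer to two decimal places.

pH = 9.26

CH3(CH2)2COO- is the conjugate base of the weak acid CH3(CH2)2COOH.
Ka = 10^(−4.80) = 1.58 × 10^-5
Kb = Kw/Ka = 1.0×10^-14 / 1.58 × 10^-5 = 6.33 × 10^-10
From the ICE table, Kb = [OH-]²/(0.518 − [OH-]) = 6.33 × 10^-10.
Assume [OH-] ≪ 0.518: [OH-] ≈ √(6.33 × 10^-10 × 0.518) = 1.81 × 10^-5 M
([OH-]/C₀ = 0.0035% < 5%, so the approximation holds.)
pOH = 4.74, so pH = 14.00 − pOH = 9.26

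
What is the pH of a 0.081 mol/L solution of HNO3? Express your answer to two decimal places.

HNO3 is a strong acid and dissociates completely, so [H+] = 0.081 M.
pH = -log(0.081) = 1.09

pH = 1.09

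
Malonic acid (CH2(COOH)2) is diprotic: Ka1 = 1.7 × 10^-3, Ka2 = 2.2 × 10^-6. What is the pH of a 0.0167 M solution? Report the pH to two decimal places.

Ka1 ≫ Ka2, so treat the first dissociation as the only significant source of H+.
Ka1 = x²/(0.0167 − x) = 1.7 × 10^-3
Solving the quadratic: x = (−Ka1 + √(Ka1² + 4·Ka1·C₀))/2 = 4.55 × 10^-3 M
pH = −log(4.55 × 10^-3) = 2.34

pH = 2.34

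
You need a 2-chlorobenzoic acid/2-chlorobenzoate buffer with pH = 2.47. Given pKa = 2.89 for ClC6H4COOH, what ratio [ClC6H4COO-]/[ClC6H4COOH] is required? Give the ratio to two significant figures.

ratio = 0.38

pH = pKa + log(r) ⇒ log(r) = 2.47 − 2.89 = -0.42
r = [ClC6H4COO-]/[ClC6H4COOH] = 10^(-0.42) = 0.38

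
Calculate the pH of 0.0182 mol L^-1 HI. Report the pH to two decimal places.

pH = 1.74

HI is a strong acid and dissociates completely, so [H+] = 0.0182 M.
pH = -log(0.0182) = 1.74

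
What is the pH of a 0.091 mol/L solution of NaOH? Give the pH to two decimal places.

NaOH is a strong base; [OH-] = 0.091 M.
pOH = -log(0.091) = 1.04
pH = 14.00 - 1.04 = 12.96

pH = 12.96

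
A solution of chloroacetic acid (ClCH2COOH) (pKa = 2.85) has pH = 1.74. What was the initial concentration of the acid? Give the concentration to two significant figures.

C₀ = 2.5 × 10^-1 M

[H+] = 10^(-1.74) = 1.82 × 10^-2 M = x
Ka = 10^(−2.85) = 1.41 × 10^-3
Ka = x²/(C₀ − x) ⇒ C₀ = x + x²/Ka
C₀ = 1.82 × 10^-2 + (1.82 × 10^-2)²/(1.41 × 10^-3) = 2.53 × 10^-1 M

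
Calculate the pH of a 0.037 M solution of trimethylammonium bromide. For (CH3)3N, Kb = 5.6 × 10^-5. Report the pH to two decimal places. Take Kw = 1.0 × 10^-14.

pH = 5.59

(CH3)3NH+ is the conjugate acid of the weak base (CH3)3N.
Ka = Kw/Kb = 1.0×10^-14 / 5.6 × 10^-5 = 1.79 × 10^-10
Ka = x²/(0.037 − x) = 1.79 × 10^-10
Since Ka ≪ C₀, x ≈ √(Ka·C₀) = 2.57 × 10^-6 M.
(x/C₀ = 0.007% < 5%, so the approximation holds.)
pH = −log(2.57 × 10^-6) = 5.59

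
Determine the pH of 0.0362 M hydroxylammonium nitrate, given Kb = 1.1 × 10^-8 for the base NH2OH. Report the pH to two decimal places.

NH3OH+ is the conjugate acid of the weak base NH2OH.
Ka = Kw/Kb = 1.0×10^-14 / 1.1 × 10^-8 = 9.09 × 10^-7
From the ICE table, Ka = [H+]²/(0.0362 − [H+]) = 9.09 × 10^-7.
Assume [H+] ≪ 0.0362: [H+] ≈ √(9.09 × 10^-7 × 0.0362) = 1.81 × 10^-4 M
pH = −log(1.81 × 10^-4) = 3.74

pH = 3.74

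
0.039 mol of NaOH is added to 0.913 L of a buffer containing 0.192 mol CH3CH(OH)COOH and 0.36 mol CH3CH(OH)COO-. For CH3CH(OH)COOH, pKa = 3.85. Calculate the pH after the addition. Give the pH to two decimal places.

pH = 4.27

OH- converts CH3CH(OH)COOH to CH3CH(OH)COO-: CH3CH(OH)COOH → 0.153 mol, CH3CH(OH)COO- → 0.399 mol.
pH = pKa + log(n_CH3CH(OH)COO-/n_CH3CH(OH)COOH) = 3.85 + log(0.399/0.153) = 3.85 + (+0.416)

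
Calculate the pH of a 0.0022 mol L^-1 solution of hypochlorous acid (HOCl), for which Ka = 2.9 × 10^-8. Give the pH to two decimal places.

HOCl ⇌ OCl- + H+
From the ICE table, Ka = [H+]²/(0.0022 − [H+]) = 2.9 × 10^-8.
Neglecting [H+] in the denominator: [H+] = √(2.9 × 10^-8 × 0.0022) = 7.99 × 10^-6 M
pH = −log[H+] = −log(7.99 × 10^-6) = 5.10

pH = 5.10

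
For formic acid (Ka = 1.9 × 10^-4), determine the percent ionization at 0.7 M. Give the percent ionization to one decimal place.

HCOOH ⇌ HCOO- + H+; let x = [H+] at equilibrium.
x ≈ √(Ka·C₀) = √(1.9 × 10^-4 × 0.7) = 1.15 × 10^-2 M
% ionization = x/C₀ × 100% = 1.15 × 10^-2/0.7 × 100% = 1.6%

1.6%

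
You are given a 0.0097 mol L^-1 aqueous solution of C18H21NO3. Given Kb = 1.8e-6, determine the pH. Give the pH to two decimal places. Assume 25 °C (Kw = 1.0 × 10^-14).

pH = 10.12

C18H21NO3 + H2O ⇌ C18H22NO3+ + OH-
Kb = x²/(0.0097 − x) = 1.8 × 10^-6
Assume x ≪ 0.0097: x ≈ √(1.8 × 10^-6 × 0.0097) = 1.32 × 10^-4 M
(x/C₀ = 1.4% < 5%, so the approximation holds.)
pOH = −log(1.32 × 10^-4) = 3.88; pH = 14.00 − 3.88 = 10.12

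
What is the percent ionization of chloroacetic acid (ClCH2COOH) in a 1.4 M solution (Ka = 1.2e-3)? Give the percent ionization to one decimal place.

2.9%

ClCH2COOH ⇌ ClCH2COO- + H+; let x = [H+] at equilibrium.
x ≈ √(Ka·C₀) = √(1.2 × 10^-3 × 1.4) = 4.10 × 10^-2 M
Fraction ionized = 4.10 × 10^-2 / 1.4 = 0.0293 → 2.9%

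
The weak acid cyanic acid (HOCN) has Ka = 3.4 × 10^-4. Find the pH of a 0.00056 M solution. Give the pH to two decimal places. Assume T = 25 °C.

HOCN ⇌ OCN- + H+
From the ICE table, Ka = [H+]²/(0.00056 − [H+]) = 3.4 × 10^-4.
[H+] is not negligible relative to C₀; solve [H+]² + 0.00034·[H+] − 1.9e-07 = 0.
[H+] = [−0.00034 + √(0.00034² + 7.62e-07)]/2 = 2.98 × 10^-4 M
pH = −log(2.98 × 10^-4) = 3.53

pH = 3.53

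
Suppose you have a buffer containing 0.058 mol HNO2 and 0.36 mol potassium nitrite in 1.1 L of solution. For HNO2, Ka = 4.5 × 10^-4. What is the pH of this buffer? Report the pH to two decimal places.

pH = 4.14

pKa = −log(4.5 × 10^-4) = 3.347
pH = pKa + log([A⁻]/[HA]) = 3.347 + log(0.36/0.058)
pH = 3.347 + (+0.793) = 4.14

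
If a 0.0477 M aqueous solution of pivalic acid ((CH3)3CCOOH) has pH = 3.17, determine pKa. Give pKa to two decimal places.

pKa = 5.01

[H+] = 10^(-3.17) = 6.76 × 10^-4 M
At equilibrium [HA] = 0.0477 − 6.76 × 10^-4 = 4.70 × 10^-2 M
Ka = [H+][A-]/[HA] = (6.76 × 10^-4)² / 4.70 × 10^-2 = 9.72 × 10^-6
pKa = -log(9.72 × 10^-6) = 5.01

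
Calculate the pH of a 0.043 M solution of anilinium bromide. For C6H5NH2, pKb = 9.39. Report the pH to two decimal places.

pH = 2.99

C6H5NH3+ is the conjugate acid of the weak base C6H5NH2.
Kb = 10^(−9.39) = 4.07 × 10^-10
Ka = Kw/Kb = 1.0×10^-14 / 4.07 × 10^-10 = 2.46 × 10^-5
From the ICE table, Ka = x²/(0.043 − x) = 2.46 × 10^-5.
Neglecting x in the denominator: x = √(2.46 × 10^-5 × 0.043) = 1.03 × 10^-3 M
pH = −log[H+] = −log(1.03 × 10^-3) = 2.99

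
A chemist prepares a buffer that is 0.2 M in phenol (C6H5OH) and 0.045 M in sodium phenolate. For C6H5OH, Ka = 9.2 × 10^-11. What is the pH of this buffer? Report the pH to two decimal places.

pKa = −log(9.2 × 10^-11) = 10.036
Henderson–Hasselbalch: pH = pKa + log([C6H5O-]/[C6H5OH]) = 10.036 + log(0.045/0.2)
pH = 10.036 + (-0.648) = 9.39

pH = 9.39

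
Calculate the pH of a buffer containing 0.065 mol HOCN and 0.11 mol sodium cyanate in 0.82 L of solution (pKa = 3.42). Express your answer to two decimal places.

pH = 3.65

Henderson–Hasselbalch: pH = pKa + log([OCN-]/[HOCN]) = 3.42 + log(0.11/0.065)
pH = 3.42 + (+0.228) = 3.65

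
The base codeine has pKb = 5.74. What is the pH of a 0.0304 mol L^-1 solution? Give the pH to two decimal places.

C18H21NO3 + H2O ⇌ C18H22NO3+ + OH-
Kb = 10^(−5.74) = 1.82 × 10^-6
Kb = x²/(0.0304 − x) = 1.82 × 10^-6
Assume x ≪ 0.0304: x ≈ √(1.82 × 10^-6 × 0.0304) = 2.35 × 10^-4 M
(x/C₀ = 0.77% < 5%, so the approximation holds.)
pOH = 3.63, so pH = 14.00 − pOH = 10.37

pH = 10.37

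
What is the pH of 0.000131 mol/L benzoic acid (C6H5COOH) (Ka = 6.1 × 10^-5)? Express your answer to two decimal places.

C6H5COOH ⇌ C6H5COO- + H+
Ka = x²/(0.000131 − x) = 6.1 × 10^-5
x is not negligible relative to C₀; solve x² + 6.1e-05·x − 7.99e-09 = 0.
x = [−6.1e-05 + √(6.1e-05² + 3.2e-08)]/2 = 6.40 × 10^-5 M
pH = −log(6.40 × 10^-5) = 4.19

pH = 4.19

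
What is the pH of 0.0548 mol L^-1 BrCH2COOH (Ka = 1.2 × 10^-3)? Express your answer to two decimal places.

BrCH2COOH ⇌ BrCH2COO- + H+
From the ICE table, Ka = x²/(0.0548 − x) = 1.2 × 10^-3.
x is not negligible relative to C₀; solve x² + 0.0012·x − 6.58e-05 = 0.
x = [−0.0012 + √(0.0012² + 0.000263)]/2 = 7.53 × 10^-3 M
pH = −log(7.53 × 10^-3) = 2.12

pH = 2.12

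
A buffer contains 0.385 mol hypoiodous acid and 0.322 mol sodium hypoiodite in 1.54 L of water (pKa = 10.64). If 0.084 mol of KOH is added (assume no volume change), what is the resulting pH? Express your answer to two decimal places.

pH = 10.77

After neutralization: n(HOI) = 0.301 mol, n(OI-) = 0.406 mol.
pH = pKa + log(n_OI-/n_HOI) = 10.64 + log(0.406/0.301) = 10.64 + (+0.130)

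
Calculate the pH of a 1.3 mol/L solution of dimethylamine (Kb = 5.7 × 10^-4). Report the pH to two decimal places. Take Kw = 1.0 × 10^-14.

pH = 12.43

(CH3)2NH + H2O ⇌ (CH3)2NH2+ + OH-
Kb = [OH-]²/(1.3 − [OH-]) = 5.7 × 10^-4
Since Kb ≪ C₀, [OH-] ≈ √(Kb·C₀) = 2.72 × 10^-2 M.
pOH = 1.57, so pH = 14.00 − pOH = 12.43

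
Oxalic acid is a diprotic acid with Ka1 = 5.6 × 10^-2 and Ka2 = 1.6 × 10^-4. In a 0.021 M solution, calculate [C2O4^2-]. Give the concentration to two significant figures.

1.6 × 10^-4 M

First ionization gives [H+] ≈ [HC2O4-] = 1.63 × 10^-2 M.
Second step: Ka2 = [H+][C2O4^2-]/[HC2O4-] ≈ [C2O4^2-] (since [H+] ≈ [HC2O4-]).
So [C2O4^2-] ≈ Ka2.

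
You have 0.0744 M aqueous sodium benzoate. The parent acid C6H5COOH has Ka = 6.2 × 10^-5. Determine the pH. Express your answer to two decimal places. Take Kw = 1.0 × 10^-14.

pH = 8.54

C6H5COO- is the conjugate base of the weak acid C6H5COOH.
Kb = Kw/Ka = 1.0×10^-14 / 6.2 × 10^-5 = 1.61 × 10^-10
From the ICE table, Kb = [OH-]²/(0.0744 − [OH-]) = 1.61 × 10^-10.
Neglecting [OH-] in the denominator: [OH-] = √(1.61 × 10^-10 × 0.0744) = 3.46 × 10^-6 M
pOH = −log(3.46 × 10^-6) = 5.46; pH = 14.00 − 5.46 = 8.54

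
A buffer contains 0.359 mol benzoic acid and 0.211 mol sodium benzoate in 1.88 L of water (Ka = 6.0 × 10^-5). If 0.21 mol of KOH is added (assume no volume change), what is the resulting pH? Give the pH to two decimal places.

After neutralization: n(C6H5COOH) = 0.149 mol, n(C6H5COO-) = 0.421 mol.
pKa = −log(6.0 × 10^-5) = 4.222
pH = pKa + log([A⁻]/[HA]) = 4.222 + log(0.421/0.149) = 4.222 +0.451

pH = 4.67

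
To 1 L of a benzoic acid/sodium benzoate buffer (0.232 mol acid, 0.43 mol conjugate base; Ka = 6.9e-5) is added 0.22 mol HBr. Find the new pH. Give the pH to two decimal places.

pH = 3.83

After neutralization: n(C6H5COOH) = 0.452 mol, n(C6H5COO-) = 0.21 mol.
pKa = −log(6.9 × 10^-5) = 4.161
Henderson–Hasselbalch with mole ratio 0.21/0.452: pH = 4.161 + (-0.333)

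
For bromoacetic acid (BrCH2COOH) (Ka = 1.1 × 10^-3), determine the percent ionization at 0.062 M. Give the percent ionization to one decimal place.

BrCH2COOH ⇌ BrCH2COO- + H+; let x = [H+] at equilibrium.
Ka = x²/(C₀ − x); solving the quadratic gives x = 7.73 × 10^-3 M.
% ionization = x/C₀ × 100% = 7.73 × 10^-3/0.062 × 100% = 12.5%

12.5%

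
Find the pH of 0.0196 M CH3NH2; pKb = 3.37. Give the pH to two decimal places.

pH = 11.43

CH3NH2 + H2O ⇌ CH3NH3+ + OH-
Kb = 10^(−3.37) = 4.27 × 10^-4
From the ICE table, Kb = x²/(0.0196 − x) = 4.27 × 10^-4.
Here C₀/Kb ≈ 45.9, so the small-x approximation fails. Use the quadratic:
x = [−0.000427 + √(0.000427² + 3.35e-05)]/2 = 2.69 × 10^-3 M
pOH = −log(2.69 × 10^-3) = 2.57; pH = 14.00 − 2.57 = 11.43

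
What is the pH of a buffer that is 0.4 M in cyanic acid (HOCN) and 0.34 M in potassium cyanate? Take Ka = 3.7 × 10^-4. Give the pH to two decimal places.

pH = 3.36

pKa = −log(3.7 × 10^-4) = 3.432
Using pH = pKa + log([base]/[acid]) with [base]/[acid] = 0.34/0.4:
pH = 3.432 + (-0.071) = 3.36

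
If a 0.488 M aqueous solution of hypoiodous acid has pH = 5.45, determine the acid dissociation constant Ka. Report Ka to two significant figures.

Ka = 2.6 × 10^-11

[H+] = 10^(-5.45) = 3.55 × 10^-6 M
At equilibrium [HA] = 0.488 − 3.55 × 10^-6 = 4.88 × 10^-1 M
Ka = [H+][A-]/[HA] = (3.55 × 10^-6)² / 4.88 × 10^-1 = 2.6 × 10^-11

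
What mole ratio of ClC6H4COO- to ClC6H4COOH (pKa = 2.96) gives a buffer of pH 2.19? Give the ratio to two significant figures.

ratio = 0.17

pH = pKa + log(r) ⇒ log(r) = 2.19 − 2.96 = -0.77
r = [ClC6H4COO-]/[ClC6H4COOH] = 10^(-0.77) = 0.17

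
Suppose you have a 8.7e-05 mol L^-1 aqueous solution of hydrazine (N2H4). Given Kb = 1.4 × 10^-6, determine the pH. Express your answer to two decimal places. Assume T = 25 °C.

N2H4 + H2O ⇌ N2H5+ + OH-
From the ICE table, Kb = [OH-]²/(8.7e-05 − [OH-]) = 1.4 × 10^-6.
Here C₀/Kb ≈ 62.1, so the small-[OH-] approximation fails. Use the quadratic:
[OH-] = [−1.4e-06 + √(1.4e-06² + 4.87e-10)]/2 = 1.04 × 10^-5 M
pOH = 4.98, so pH = 14.00 − pOH = 9.02

pH = 9.02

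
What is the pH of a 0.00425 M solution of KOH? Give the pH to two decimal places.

pH = 11.63

KOH is a strong base; [OH-] = 0.00425 M.
pOH = -log(0.00425) = 2.37
pH = 14.00 - 2.37 = 11.63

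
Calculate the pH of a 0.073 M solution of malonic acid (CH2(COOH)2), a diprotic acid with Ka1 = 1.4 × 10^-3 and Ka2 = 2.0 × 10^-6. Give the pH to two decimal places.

pH = 2.03

Ka1 ≫ Ka2, so treat the first dissociation as the only significant source of H+.
Ka1 = x²/(0.073 − x) = 1.4 × 10^-3
Solving the quadratic: x = (−Ka1 + √(Ka1² + 4·Ka1·C₀))/2 = 9.43 × 10^-3 M
pH = −log(9.43 × 10^-3) = 2.03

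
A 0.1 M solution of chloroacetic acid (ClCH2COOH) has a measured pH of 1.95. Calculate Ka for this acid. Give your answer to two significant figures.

[H+] = 10^(-1.95) = 1.12 × 10^-2 M
At equilibrium [HA] = 0.1 − 1.12 × 10^-2 = 8.88 × 10^-2 M
Ka = [H+][A-]/[HA] = (1.12 × 10^-2)² / 8.88 × 10^-2 = 1.4 × 10^-3

Ka = 1.4 × 10^-3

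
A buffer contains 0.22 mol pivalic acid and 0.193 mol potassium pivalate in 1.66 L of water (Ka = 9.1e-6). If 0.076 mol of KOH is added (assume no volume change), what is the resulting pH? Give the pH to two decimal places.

pH = 5.31

OH- converts (CH3)3CCOOH to (CH3)3CCOO-: (CH3)3CCOOH → 0.144 mol, (CH3)3CCOO- → 0.269 mol.
pKa = −log(9.1 × 10^-6) = 5.041
pH = pKa + log(n_(CH3)3CCOO-/n_(CH3)3CCOOH) = 5.041 + log(0.269/0.144) = 5.041 + (+0.271)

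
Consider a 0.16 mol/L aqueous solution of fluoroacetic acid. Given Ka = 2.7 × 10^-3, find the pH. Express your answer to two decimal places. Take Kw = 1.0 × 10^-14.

pH = 1.71

FCH2COOH ⇌ FCH2COO- + H+
Ka = [H+]²/(0.16 − [H+]) = 2.7 × 10^-3
The 5% rule fails; solving [H+]² + Ka·[H+] − Ka·C₀ = 0 exactly:
[H+] = (−Ka + √(Ka² + 4·Ka·C₀))/2 = 1.95 × 10^-2 M
pH = −log(1.95 × 10^-2) = 1.71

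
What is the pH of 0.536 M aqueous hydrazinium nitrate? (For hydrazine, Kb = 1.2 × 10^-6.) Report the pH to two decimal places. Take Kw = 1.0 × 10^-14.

pH = 4.18

N2H5+ is the conjugate acid of the weak base N2H4.
Ka = Kw/Kb = 1.0×10^-14 / 1.2 × 10^-6 = 8.33 × 10^-9
Ka = [H+]²/(0.536 − [H+]) = 8.33 × 10^-9
Neglecting [H+] in the denominator: [H+] = √(8.33 × 10^-9 × 0.536) = 6.68 × 10^-5 M
pH = −log(6.68 × 10^-5) = 4.18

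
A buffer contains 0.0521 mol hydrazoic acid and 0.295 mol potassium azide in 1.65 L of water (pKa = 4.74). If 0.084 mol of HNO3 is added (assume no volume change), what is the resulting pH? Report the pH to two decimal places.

After neutralization: n(HN3) = 0.136 mol, n(N3-) = 0.211 mol.
pH = pKa + log(n_N3-/n_HN3) = 4.74 + log(0.211/0.136) = 4.74 + (+0.191)

pH = 4.93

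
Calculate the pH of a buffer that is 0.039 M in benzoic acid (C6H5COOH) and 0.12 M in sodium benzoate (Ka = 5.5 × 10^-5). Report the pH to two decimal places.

pKa = −log(5.5 × 10^-5) = 4.260
pH = pKa + log([A⁻]/[HA]) = 4.260 + log(0.12/0.039)
pH = 4.260 + (+0.488) = 4.75

pH = 4.75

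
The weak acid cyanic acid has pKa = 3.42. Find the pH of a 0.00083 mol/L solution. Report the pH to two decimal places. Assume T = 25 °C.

HOCN ⇌ OCN- + H+
Ka = 10^(−3.42) = 3.80 × 10^-4
Ka = [H+]²/(0.00083 − [H+]) = 3.80 × 10^-4
[H+] is not negligible relative to C₀; solve [H+]² + 0.00038·[H+] − 3.15e-07 = 0.
[H+] = [−0.00038 + √(0.00038² + 1.26e-06)]/2 = 4.03 × 10^-4 M
pH = −log(4.03 × 10^-4) = 3.39

pH = 3.39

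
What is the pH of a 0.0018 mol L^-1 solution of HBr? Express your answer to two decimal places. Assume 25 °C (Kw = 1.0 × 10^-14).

HBr is a strong acid and dissociates completely, so [H+] = 0.0018 M.
pH = -log(0.0018) = 2.74

pH = 2.74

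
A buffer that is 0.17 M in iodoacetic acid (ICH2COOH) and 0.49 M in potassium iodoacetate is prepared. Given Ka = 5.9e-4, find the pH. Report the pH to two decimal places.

pH = 3.69

pKa = −log(5.9 × 10^-4) = 3.229
Using pH = pKa + log([base]/[acid]) with [base]/[acid] = 0.49/0.17:
pH = 3.229 + (+0.460) = 3.69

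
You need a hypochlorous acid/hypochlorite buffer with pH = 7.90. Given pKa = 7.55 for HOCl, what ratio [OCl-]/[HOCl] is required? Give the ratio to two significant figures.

pH = pKa + log(r) ⇒ log(r) = 7.90 − 7.55 = +0.35
r = [OCl-]/[HOCl] = 10^(+0.35) = 2.24

ratio = 2.2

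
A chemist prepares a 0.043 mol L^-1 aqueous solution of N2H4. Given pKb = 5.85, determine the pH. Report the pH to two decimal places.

N2H4 + H2O ⇌ N2H5+ + OH-
Kb = 10^(−5.85) = 1.41 × 10^-6
From the ICE table, Kb = [OH-]²/(0.043 − [OH-]) = 1.41 × 10^-6.
Neglecting [OH-] in the denominator: [OH-] = √(1.41 × 10^-6 × 0.043) = 2.46 × 10^-4 M
pOH = 3.61, so pH = 14.00 − pOH = 10.39

pH = 10.39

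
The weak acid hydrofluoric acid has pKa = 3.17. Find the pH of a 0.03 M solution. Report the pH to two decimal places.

pH = 2.38

HF ⇌ F- + H+
Ka = 10^(−3.17) = 6.76 × 10^-4
Ka = x²/(0.03 − x) = 6.76 × 10^-4
x is not negligible relative to C₀; solve x² + 0.000676·x − 2.03e-05 = 0.
x = [−0.000676 + √(0.000676² + 8.11e-05)]/2 = 4.18 × 10^-3 M
pH = −log(4.18 × 10^-3) = 2.38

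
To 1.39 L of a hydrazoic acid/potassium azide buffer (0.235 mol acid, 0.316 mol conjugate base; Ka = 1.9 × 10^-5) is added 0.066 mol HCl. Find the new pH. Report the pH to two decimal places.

pH = 4.64

Added H+ converts N3- to HN3: HN3 → 0.301 mol, N3- → 0.25 mol.
pKa = −log(1.9 × 10^-5) = 4.721
Henderson–Hasselbalch with mole ratio 0.25/0.301: pH = 4.721 + (-0.081)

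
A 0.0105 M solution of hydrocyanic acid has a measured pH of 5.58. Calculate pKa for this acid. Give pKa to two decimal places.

pKa = 9.18

[H+] = 10^(-5.58) = 2.63 × 10^-6 M
At equilibrium [HA] = 0.0105 − 2.63 × 10^-6 = 1.05 × 10^-2 M
Ka = [H+][A-]/[HA] = (2.63 × 10^-6)² / 1.05 × 10^-2 = 6.59 × 10^-10
pKa = -log(6.59 × 10^-10) = 9.18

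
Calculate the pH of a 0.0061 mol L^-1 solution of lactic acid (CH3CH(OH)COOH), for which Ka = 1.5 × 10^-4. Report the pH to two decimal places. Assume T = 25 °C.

CH3CH(OH)COOH ⇌ CH3CH(OH)COO- + H+
Ka = [H+]²/(0.0061 − [H+]) = 1.5 × 10^-4
The 5% rule fails; solving [H+]² + Ka·[H+] − Ka·C₀ = 0 exactly:
[H+] = [−0.00015 + √(0.00015² + 3.66e-06)]/2 = 8.84 × 10^-4 M
pH = −log[H+] = −log(8.84 × 10^-4) = 3.05

pH = 3.05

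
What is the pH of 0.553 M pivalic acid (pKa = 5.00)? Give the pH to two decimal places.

pH = 2.63

(CH3)3CCOOH ⇌ (CH3)3CCOO- + H+
Ka = 10^(−5.00) = 1.00 × 10^-5
Ka = [H+]²/(0.553 − [H+]) = 1.00 × 10^-5
Neglecting [H+] in the denominator: [H+] = √(1.00 × 10^-5 × 0.553) = 2.35 × 10^-3 M
([H+]/C₀ = 0.43% < 5%, so the approximation holds.)
pH = −log[H+] = −log(2.35 × 10^-3) = 2.63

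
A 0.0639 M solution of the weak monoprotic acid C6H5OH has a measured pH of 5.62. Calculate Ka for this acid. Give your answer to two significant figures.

[H+] = 10^(-5.62) = 2.40 × 10^-6 M
At equilibrium [HA] = 0.0639 − 2.40 × 10^-6 = 6.39 × 10^-2 M
Ka = [H+][A-]/[HA] = (2.40 × 10^-6)² / 6.39 × 10^-2 = 9.0 × 10^-11

Ka = 9.0 × 10^-11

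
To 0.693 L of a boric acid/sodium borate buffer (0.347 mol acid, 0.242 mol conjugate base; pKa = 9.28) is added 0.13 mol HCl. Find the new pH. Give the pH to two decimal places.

pH = 8.65

Added H+ converts B(OH)4- to B(OH)3: B(OH)3 → 0.477 mol, B(OH)4- → 0.112 mol.
pH = pKa + log(n_B(OH)4-/n_B(OH)3) = 9.28 + log(0.112/0.477) = 9.28 + (-0.629)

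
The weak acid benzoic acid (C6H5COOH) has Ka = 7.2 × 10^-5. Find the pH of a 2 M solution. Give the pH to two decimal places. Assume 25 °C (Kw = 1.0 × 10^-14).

C6H5COOH ⇌ C6H5COO- + H+
From the ICE table, Ka = x²/(2 − x) = 7.2 × 10^-5.
Assume x ≪ 2: x ≈ √(7.2 × 10^-5 × 2) = 1.20 × 10^-2 M
(x/C₀ = 0.6% < 5%, so the approximation holds.)
pH = −log(1.20 × 10^-2) = 1.92

pH = 1.92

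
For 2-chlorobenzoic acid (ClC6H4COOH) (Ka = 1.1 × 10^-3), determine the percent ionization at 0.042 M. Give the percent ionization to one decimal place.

ClC6H4COOH ⇌ ClC6H4COO- + H+; let x = [H+] at equilibrium.
Ka = x²/(C₀ − x); solving the quadratic gives x = 6.27 × 10^-3 M.
% ionization = x/C₀ × 100% = 6.27 × 10^-3/0.042 × 100% = 14.9%

14.9%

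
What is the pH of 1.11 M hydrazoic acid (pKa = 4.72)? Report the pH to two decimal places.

pH = 2.34

HN3 ⇌ N3- + H+
Ka = 10^(−4.72) = 1.91 × 10^-5
From the ICE table, Ka = [H+]²/(1.11 − [H+]) = 1.91 × 10^-5.
Since Ka ≪ C₀, [H+] ≈ √(Ka·C₀) = 4.60 × 10^-3 M.
pH = −log[H+] = −log(4.60 × 10^-3) = 2.34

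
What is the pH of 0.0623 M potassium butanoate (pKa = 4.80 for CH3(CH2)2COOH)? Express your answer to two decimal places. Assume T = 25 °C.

CH3(CH2)2COO- is the conjugate base of the weak acid CH3(CH2)2COOH.
Ka = 10^(−4.80) = 1.58 × 10^-5
Kb = Kw/Ka = 1.0×10^-14 / 1.58 × 10^-5 = 6.33 × 10^-10
From the ICE table, Kb = [OH-]²/(0.0623 − [OH-]) = 6.33 × 10^-10.
Since Kb ≪ C₀, [OH-] ≈ √(Kb·C₀) = 6.28 × 10^-6 M.
pOH = −log(6.28 × 10^-6) = 5.20; pH = 14.00 − 5.20 = 8.80

pH = 8.80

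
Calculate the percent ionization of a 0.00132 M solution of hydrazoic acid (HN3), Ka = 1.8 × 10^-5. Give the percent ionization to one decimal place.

HN3 ⇌ N3- + H+; let x = [H+] at equilibrium.
Solve x² + 1.8e-05x − 2.38e-08 = 0 → x = 1.45 × 10^-4 M
% ionization = x/C₀ × 100% = 1.45 × 10^-4/0.00132 × 100% = 11.0%

11.0%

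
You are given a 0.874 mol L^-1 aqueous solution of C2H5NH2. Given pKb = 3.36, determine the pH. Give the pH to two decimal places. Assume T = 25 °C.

pH = 12.29

C2H5NH2 + H2O ⇌ C2H5NH3+ + OH-
Kb = 10^(−3.36) = 4.37 × 10^-4
Kb = x²/(0.874 − x) = 4.37 × 10^-4
Neglecting x in the denominator: x = √(4.37 × 10^-4 × 0.874) = 1.95 × 10^-2 M
(x/C₀ = 2.2% < 5%, so the approximation holds.)
pOH = −log(1.95 × 10^-2) = 1.71; pH = 14.00 − 1.71 = 12.29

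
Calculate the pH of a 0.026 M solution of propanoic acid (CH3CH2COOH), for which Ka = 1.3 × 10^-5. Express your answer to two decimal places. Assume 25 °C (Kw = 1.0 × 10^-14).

CH3CH2COOH ⇌ CH3CH2COO- + H+
Ka = [H+]²/(0.026 − [H+]) = 1.3 × 10^-5
Assume [H+] ≪ 0.026: [H+] ≈ √(1.3 × 10^-5 × 0.026) = 5.81 × 10^-4 M
Check: 2.2% ionized — well under 5%, approximation valid.
pH = −log[H+] = −log(5.81 × 10^-4) = 3.24

pH = 3.24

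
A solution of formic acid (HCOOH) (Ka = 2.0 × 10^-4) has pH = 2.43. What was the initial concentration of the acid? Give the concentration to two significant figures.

C₀ = 7.3 × 10^-2 M

[H+] = 10^(-2.43) = 3.72 × 10^-3 M = x
Ka = x²/(C₀ − x) ⇒ C₀ = x + x²/Ka
C₀ = 3.72 × 10^-3 + (3.72 × 10^-3)²/(2.0 × 10^-4) = 7.29 × 10^-2 M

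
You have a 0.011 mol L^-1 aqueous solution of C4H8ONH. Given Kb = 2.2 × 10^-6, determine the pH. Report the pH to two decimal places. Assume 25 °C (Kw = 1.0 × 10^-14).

C4H8ONH + H2O ⇌ C4H8ONH2+ + OH-
From the ICE table, Kb = [OH-]²/(0.011 − [OH-]) = 2.2 × 10^-6.
Since Kb ≪ C₀, [OH-] ≈ √(Kb·C₀) = 1.56 × 10^-4 M.
([OH-]/C₀ = 1.4% < 5%, so the approximation holds.)
pOH = 3.81, so pH = 14.00 − pOH = 10.19

pH = 10.19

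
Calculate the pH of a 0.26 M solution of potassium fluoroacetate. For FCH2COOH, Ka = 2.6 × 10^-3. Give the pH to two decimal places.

FCH2COO- is the conjugate base of the weak acid FCH2COOH.
Kb = Kw/Ka = 1.0×10^-14 / 2.6 × 10^-3 = 3.85 × 10^-12
Kb = [OH-]²/(0.26 − [OH-]) = 3.85 × 10^-12
Since Kb ≪ C₀, [OH-] ≈ √(Kb·C₀) = 1.00 × 10^-6 M.
pOH = −log(1.00 × 10^-6) = 6.00; pH = 14.00 − 6.00 = 8.00

pH = 8.00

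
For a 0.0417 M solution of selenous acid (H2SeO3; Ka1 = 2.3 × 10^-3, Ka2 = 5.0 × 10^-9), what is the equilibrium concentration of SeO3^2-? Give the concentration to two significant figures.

5.0 × 10^-9 M

First ionization gives [H+] ≈ [HSeO3-] = 8.71 × 10^-3 M.
Second step: Ka2 = [H+][SeO3^2-]/[HSeO3-] ≈ [SeO3^2-] (since [H+] ≈ [HSeO3-]).
So [SeO3^2-] ≈ Ka2.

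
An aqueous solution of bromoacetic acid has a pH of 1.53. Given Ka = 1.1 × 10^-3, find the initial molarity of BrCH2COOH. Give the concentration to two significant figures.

C₀ = 8.2 × 10^-1 M

[H+] = 10^(-1.53) = 2.95 × 10^-2 M = x
Ka = x²/(C₀ − x) ⇒ C₀ = x + x²/Ka
C₀ = 2.95 × 10^-2 + (2.95 × 10^-2)²/(1.1 × 10^-3) = 8.21 × 10^-1 M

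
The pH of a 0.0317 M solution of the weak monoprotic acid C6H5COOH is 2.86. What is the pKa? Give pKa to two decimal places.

[H+] = 10^(-2.86) = 1.38 × 10^-3 M
At equilibrium [HA] = 0.0317 − 1.38 × 10^-3 = 3.03 × 10^-2 M
Ka = [H+][A-]/[HA] = (1.38 × 10^-3)² / 3.03 × 10^-2 = 6.29 × 10^-5
pKa = -log(6.29 × 10^-5) = 4.20

pKa = 4.20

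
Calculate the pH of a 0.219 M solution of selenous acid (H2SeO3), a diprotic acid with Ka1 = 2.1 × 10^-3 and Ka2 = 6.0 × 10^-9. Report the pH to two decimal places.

Ka1 ≫ Ka2, so treat the first dissociation as the only significant source of H+.
Ka1 = x²/(0.219 − x) = 2.1 × 10^-3
Solving the quadratic: x = (−Ka1 + √(Ka1² + 4·Ka1·C₀))/2 = 2.04 × 10^-2 M
pH = −log(2.04 × 10^-2) = 1.69

pH = 1.69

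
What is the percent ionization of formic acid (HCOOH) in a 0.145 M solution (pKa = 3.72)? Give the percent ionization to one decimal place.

HCOOH ⇌ HCOO- + H+; let x = [H+] at equilibrium.
Ka = 10^(−3.72) = 1.91 × 10^-4
x ≈ √(Ka·C₀) = √(1.91 × 10^-4 × 0.145) = 5.26 × 10^-3 M
Fraction ionized = 5.26 × 10^-3 / 0.145 = 0.0363 → 3.6%

3.6%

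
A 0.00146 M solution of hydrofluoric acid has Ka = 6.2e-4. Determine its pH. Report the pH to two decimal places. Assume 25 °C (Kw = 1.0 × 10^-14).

HF ⇌ F- + H+
Ka = x²/(0.00146 − x) = 6.2 × 10^-4
x is not negligible relative to C₀; solve x² + 0.00062·x − 9.05e-07 = 0.
x = (−Ka + √(Ka² + 4·Ka·C₀))/2 = 6.91 × 10^-4 M
pH = −log[H+] = −log(6.91 × 10^-4) = 3.16

pH = 3.16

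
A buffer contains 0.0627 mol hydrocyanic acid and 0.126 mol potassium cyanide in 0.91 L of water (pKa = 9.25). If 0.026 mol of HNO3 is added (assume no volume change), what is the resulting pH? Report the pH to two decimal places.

pH = 9.30

After neutralization: n(HCN) = 0.0887 mol, n(CN-) = 0.1 mol.
pH = pKa + log(n_CN-/n_HCN) = 9.25 + log(0.1/0.0887) = 9.25 + (+0.052)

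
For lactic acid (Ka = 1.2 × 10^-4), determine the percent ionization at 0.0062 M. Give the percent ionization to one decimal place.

CH3CH(OH)COOH ⇌ CH3CH(OH)COO- + H+; let x = [H+] at equilibrium.
Solve x² + 0.00012x − 7.44e-07 = 0 → x = 8.05 × 10^-4 M
Fraction ionized = 8.05 × 10^-4 / 0.0062 = 0.1298 → 13.0%

13.0%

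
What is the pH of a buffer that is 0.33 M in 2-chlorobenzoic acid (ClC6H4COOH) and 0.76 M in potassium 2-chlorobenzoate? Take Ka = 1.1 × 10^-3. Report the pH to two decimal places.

pKa = −log(1.1 × 10^-3) = 2.959
Using pH = pKa + log([base]/[acid]) with [base]/[acid] = 0.76/0.33:
pH = 2.959 + (+0.362) = 3.32

pH = 3.32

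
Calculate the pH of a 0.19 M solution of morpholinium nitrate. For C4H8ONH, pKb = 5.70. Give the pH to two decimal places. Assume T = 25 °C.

C4H8ONH2+ is the conjugate acid of the weak base C4H8ONH.
Kb = 10^(−5.70) = 2.00 × 10^-6
Ka = Kw/Kb = 1.0×10^-14 / 2.00 × 10^-6 = 5.00 × 10^-9
From the ICE table, Ka = [H+]²/(0.19 − [H+]) = 5.00 × 10^-9.
Since Ka ≪ C₀, [H+] ≈ √(Ka·C₀) = 3.08 × 10^-5 M.
Check: 0.016% ionized — well under 5%, approximation valid.
pH = −log(3.08 × 10^-5) = 4.51

pH = 4.51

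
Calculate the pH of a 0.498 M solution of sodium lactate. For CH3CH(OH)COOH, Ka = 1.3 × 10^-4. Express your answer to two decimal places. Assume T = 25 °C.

CH3CH(OH)COO- is the conjugate base of the weak acid CH3CH(OH)COOH.
Kb = Kw/Ka = 1.0×10^-14 / 1.3 × 10^-4 = 7.69 × 10^-11
From the ICE table, Kb = [OH-]²/(0.498 − [OH-]) = 7.69 × 10^-11.
Assume [OH-] ≪ 0.498: [OH-] ≈ √(7.69 × 10^-11 × 0.498) = 6.19 × 10^-6 M
Check: 0.0012% ionized — well under 5%, approximation valid.
pOH = 5.21, so pH = 14.00 − pOH = 8.79

pH = 8.79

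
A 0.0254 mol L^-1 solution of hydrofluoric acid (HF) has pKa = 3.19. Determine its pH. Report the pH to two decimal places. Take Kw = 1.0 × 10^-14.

HF ⇌ F- + H+
Ka = 10^(−3.19) = 6.46 × 10^-4
From the ICE table, Ka = [H+]²/(0.0254 − [H+]) = 6.46 × 10^-4.
The 5% rule fails; solving [H+]² + Ka·[H+] − Ka·C₀ = 0 exactly:
[H+] = (−Ka + √(Ka² + 4·Ka·C₀))/2 = 3.74 × 10^-3 M
pH = −log(3.74 × 10^-3) = 2.43

pH = 2.43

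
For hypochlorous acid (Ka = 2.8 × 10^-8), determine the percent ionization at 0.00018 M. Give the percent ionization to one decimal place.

1.2%

HOCl ⇌ OCl- + H+; let x = [H+] at equilibrium.
x ≈ √(Ka·C₀) = √(2.8 × 10^-8 × 0.00018) = 2.24 × 10^-6 M
% ionization = x/C₀ × 100% = 2.24 × 10^-6/0.00018 × 100% = 1.2%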